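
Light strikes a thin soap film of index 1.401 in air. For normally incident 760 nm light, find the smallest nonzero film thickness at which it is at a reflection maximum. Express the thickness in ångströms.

1356 Å

At the upper boundary (n = 1.0 to n = 1.401) the reflected ray undergoes a half-wave phase shift.
Ray reflecting at the bottom interface goes from n = 1.401 toward n = 1.0: no phase shift.
Net: one phase inversion between the two reflected rays.
With one net inversion, constructive interference in reflection requires 2 n t = (m + ½) λ.
Minimum at m = 0: t = λ / (4 n) = 760 / (4 × 1.401) = 136 nm.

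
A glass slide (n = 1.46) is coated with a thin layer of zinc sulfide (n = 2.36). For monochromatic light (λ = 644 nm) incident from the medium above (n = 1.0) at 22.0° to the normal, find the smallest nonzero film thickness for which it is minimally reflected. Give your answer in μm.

0.138 μm

Ray reflecting at the top interface goes from n = 1.0 toward n = 2.36: a half-wave phase shift.
Bottom surface (2.36 → 1.46): reflection off a lower-index medium gives no phase shift.
Net: one phase inversion between the two reflected rays.
With one net inversion, destructive interference in reflection requires 2 n t cos θ_r = m λ.
Snell's law: 1.0 sin 22.0° = 2.36 sin θ_r → sin θ_r = 0.159, cos θ_r = 0.987.
Minimum nonzero at m = 1: t = λ / (2 n cos θ_r) = 644 / (2 × 2.36 × 0.987) = 138 nm.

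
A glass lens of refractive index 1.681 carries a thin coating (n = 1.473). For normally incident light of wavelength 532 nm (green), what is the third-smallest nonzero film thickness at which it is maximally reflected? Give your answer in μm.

Ray reflecting at the top interface goes from n = 1.0 toward n = 1.473: a half-wave phase shift.
At the lower boundary (n = 1.473 to n = 1.681) the reflected ray undergoes a half-wave phase shift.
Net: no relative phase inversion (both shifts match).
With no net inversion, constructive interference in reflection requires 2 n t = m λ.
The third-smallest nonzero thickness corresponds to m = 3: t = m λ / (2 n) = 3.00 × 532 / (2 × 1.473) = 542 nm.

0.542 μm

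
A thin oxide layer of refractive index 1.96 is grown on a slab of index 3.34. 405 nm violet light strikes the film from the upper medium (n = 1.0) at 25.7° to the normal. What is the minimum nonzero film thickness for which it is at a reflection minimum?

At the upper boundary (n = 1.0 to n = 1.96) the reflected ray undergoes a half-wave phase shift.
At the lower boundary (n = 1.96 to n = 3.34) the reflected ray undergoes a half-wave phase shift.
Net: no relative phase inversion (both shifts match).
For minimum reflection here: 2 n t cos θ_r = (m + ½) λ.
Snell's law: 1.0 sin 25.7° = 1.96 sin θ_r → sin θ_r = 0.221, cos θ_r = 0.975.
Minimum at m = 0: t = λ / (4 n cos θ_r) = 405 / (4 × 1.96 × 0.975) = 53.0 nm.

53.0 nm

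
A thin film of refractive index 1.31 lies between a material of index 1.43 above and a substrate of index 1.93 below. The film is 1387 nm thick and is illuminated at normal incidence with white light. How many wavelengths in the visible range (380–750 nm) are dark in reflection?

5

Top surface (1.43 → 1.31): reflection off a lower-index medium gives no phase shift.
At the lower boundary (n = 1.31 to n = 1.93) the reflected ray undergoes a half-wave phase shift.
The two reflections differ by half a wavelength.
With one net inversion, destructive interference in reflection requires 2 n t = m λ.
λ = 2 n t / m = 3634 / m nm.
m=4: 908 nm (IR); m=5: 727 nm (visible); m=6: 606 nm (visible); m=7: 519 nm (visible); m=8: 454 nm (visible); m=9: 404 nm (visible); m=10: 363 nm (UV).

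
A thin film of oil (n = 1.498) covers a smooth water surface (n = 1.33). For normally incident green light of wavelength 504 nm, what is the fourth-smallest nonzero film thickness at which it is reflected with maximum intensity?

589 nm

At the upper boundary (n = 1.0 to n = 1.498) the reflected ray undergoes a half-wave phase shift.
Bottom surface (1.498 → 1.33): reflection off a lower-index medium gives no phase shift.
The two reflections differ by half a wavelength.
For maximum reflection here: 2 n t = (m + ½) λ.
The fourth-smallest nonzero thickness corresponds to m = 3: t = (m + ½) λ / (2 n) = 3.50 × 504 / (2 × 1.498) = 589 nm.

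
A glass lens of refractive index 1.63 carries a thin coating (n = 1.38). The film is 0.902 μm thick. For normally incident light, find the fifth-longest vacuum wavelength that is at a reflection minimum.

553 nm

At the upper boundary (n = 1.0 to n = 1.38) the reflected ray undergoes a half-wave phase shift.
Ray reflecting at the bottom interface goes from n = 1.38 toward n = 1.63: a half-wave phase shift.
The two reflections carry the same phase change, so no net offset.
With no net inversion, destructive interference in reflection requires 2 n t = (m + ½) λ.
λ = 2 n t / (m + ½). The fifth-longest wavelength is m = 4: λ = 2 × 1.38 × 902 / 4.50 = 553 nm.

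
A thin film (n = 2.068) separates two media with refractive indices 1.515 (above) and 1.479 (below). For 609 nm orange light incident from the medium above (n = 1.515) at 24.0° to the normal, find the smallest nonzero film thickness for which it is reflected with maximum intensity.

77.1 nm

Ray reflecting at the top interface goes from n = 1.515 toward n = 2.068: a half-wave phase shift.
At the lower boundary (n = 2.068 to n = 1.479) the reflected ray undergoes no phase shift.
The two reflections differ by half a wavelength.
So the condition for constructive reflection is 2 n t cos θ_r = (m + ½) λ.
Snell's law: 1.515 sin 24.0° = 2.068 sin θ_r → sin θ_r = 0.298, cos θ_r = 0.955.
Minimum at m = 0: t = λ / (4 n cos θ_r) = 609 / (4 × 2.068 × 0.955) = 77.1 nm.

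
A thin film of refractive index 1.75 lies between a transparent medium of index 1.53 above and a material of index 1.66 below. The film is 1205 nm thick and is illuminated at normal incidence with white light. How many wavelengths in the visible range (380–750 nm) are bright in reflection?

5

Top surface (1.53 → 1.75): reflection off a higher-index medium gives a half-wave phase shift.
Ray reflecting at the bottom interface goes from n = 1.75 toward n = 1.66: no phase shift.
Net: one phase inversion between the two reflected rays.
So the condition for constructive reflection is 2 n t = (m + ½) λ.
λ = 2 n t / (m + ½) = 4218 / (m + ½) nm.
m=5: 767 nm (IR); m=6: 649 nm (visible); m=7: 562 nm (visible); m=8: 496 nm (visible); m=9: 444 nm (visible); m=10: 402 nm (visible); m=11: 367 nm (UV).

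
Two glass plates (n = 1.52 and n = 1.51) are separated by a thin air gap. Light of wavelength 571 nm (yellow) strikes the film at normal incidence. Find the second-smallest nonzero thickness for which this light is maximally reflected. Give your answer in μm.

At the upper boundary (n = 1.52 to n = 1.0) the reflected ray undergoes no phase shift.
Ray reflecting at the bottom interface goes from n = 1.0 toward n = 1.51: a half-wave phase shift.
Net: one phase inversion between the two reflected rays.
So the condition for constructive reflection is 2 n t = (m + ½) λ.
The second-smallest nonzero thickness corresponds to m = 1: t = (m + ½) λ / (2 n) = 1.50 × 571 / (2 × 1.0) = 428 nm.

0.428 μm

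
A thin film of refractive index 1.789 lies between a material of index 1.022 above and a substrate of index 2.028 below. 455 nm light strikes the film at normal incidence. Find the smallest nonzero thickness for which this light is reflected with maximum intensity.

127 nm

Top surface (1.022 → 1.789): reflection off a higher-index medium gives a half-wave phase shift.
Bottom surface (1.789 → 2.028): reflection off a higher-index medium gives a half-wave phase shift.
Net: no relative phase inversion (both shifts match).
For maximum reflection here: 2 n t = m λ.
The smallest nonzero thickness corresponds to m = 1: t = m λ / (2 n) = 1.00 × 455 / (2 × 1.789) = 127 nm.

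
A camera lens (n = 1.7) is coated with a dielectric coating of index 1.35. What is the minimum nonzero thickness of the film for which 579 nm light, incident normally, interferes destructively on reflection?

At the upper boundary (n = 1.0 to n = 1.35) the reflected ray undergoes a half-wave phase shift.
Bottom surface (1.35 → 1.7): reflection off a higher-index medium gives a half-wave phase shift.
The two reflections carry the same phase change, so no net offset.
For weak reflection here: 2 n t = (m + ½) λ.
Minimum at m = 0: t = λ / (4 n) = 579 / (4 × 1.35) = 107 nm.

107 nm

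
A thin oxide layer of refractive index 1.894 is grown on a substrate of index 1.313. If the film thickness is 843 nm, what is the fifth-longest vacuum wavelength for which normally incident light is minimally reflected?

639 nm

Ray reflecting at the top interface goes from n = 1.0 toward n = 1.894: a half-wave phase shift.
At the lower boundary (n = 1.894 to n = 1.313) the reflected ray undergoes no phase shift.
Exactly one π shift → a net half-wave offset.
So the condition for destructive reflection is 2 n t = m λ.
λ = 2 n t / m. The fifth-longest wavelength is m = 5: λ = 2 × 1.894 × 843 / 5.00 = 639 nm.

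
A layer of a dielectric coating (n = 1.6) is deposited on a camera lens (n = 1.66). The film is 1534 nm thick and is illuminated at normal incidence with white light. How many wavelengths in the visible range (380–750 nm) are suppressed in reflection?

6

Top surface (1.0 → 1.6): reflection off a higher-index medium gives a half-wave phase shift.
At the lower boundary (n = 1.6 to n = 1.66) the reflected ray undergoes a half-wave phase shift.
The two reflections carry the same phase change, so no net offset.
For dark reflection here: 2 n t = (m + ½) λ.
λ = 2 n t / (m + ½) = 4909 / (m + ½) nm.
m=6: 755 nm (IR); m=7: 655 nm (visible); m=8: 578 nm (visible); m=9: 517 nm (visible); m=10: 468 nm (visible); m=11: 427 nm (visible); m=12: 393 nm (visible); m=13: 364 nm (UV).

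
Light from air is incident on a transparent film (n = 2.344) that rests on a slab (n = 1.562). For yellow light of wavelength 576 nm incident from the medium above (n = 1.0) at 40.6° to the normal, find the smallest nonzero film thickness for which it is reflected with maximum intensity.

Ray reflecting at the top interface goes from n = 1.0 toward n = 2.344: a half-wave phase shift.
Bottom surface (2.344 → 1.562): reflection off a lower-index medium gives no phase shift.
Exactly one π shift → a net half-wave offset.
With one net inversion, constructive interference in reflection requires 2 n t cos θ_r = (m + ½) λ.
Snell's law: 1.0 sin 40.6° = 2.344 sin θ_r → sin θ_r = 0.278, cos θ_r = 0.961.
Minimum at m = 0: t = λ / (4 n cos θ_r) = 576 / (4 × 2.344 × 0.961) = 63.9 nm.

63.9 nm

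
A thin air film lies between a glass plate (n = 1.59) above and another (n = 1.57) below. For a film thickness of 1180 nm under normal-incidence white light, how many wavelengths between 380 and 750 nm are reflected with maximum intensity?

Top surface (1.59 → 1.0): reflection off a lower-index medium gives no phase shift.
Ray reflecting at the bottom interface goes from n = 1.0 toward n = 1.57: a half-wave phase shift.
The two reflections differ by half a wavelength.
So the condition for constructive reflection is 2 n t = (m + ½) λ.
λ = 2 n t / (m + ½) = 2360 / (m + ½) nm.
m=2: 944 nm (IR); m=3: 674 nm (visible); m=4: 524 nm (visible); m=5: 429 nm (visible); m=6: 363 nm (UV).

3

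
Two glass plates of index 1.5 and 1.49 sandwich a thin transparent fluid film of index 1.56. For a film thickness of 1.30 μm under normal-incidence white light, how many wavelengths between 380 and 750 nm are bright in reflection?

6

Top surface (1.5 → 1.56): reflection off a higher-index medium gives a half-wave phase shift.
Bottom surface (1.56 → 1.49): reflection off a lower-index medium gives no phase shift.
Net: one phase inversion between the two reflected rays.
So the condition for constructive reflection is 2 n t = (m + ½) λ.
λ = 2 n t / (m + ½) = 4056 / (m + ½) nm.
m=4: 901 nm (IR); m=5: 737 nm (visible); m=6: 624 nm (visible); m=7: 541 nm (visible); m=8: 477 nm (visible); m=9: 427 nm (visible); m=10: 386 nm (visible); m=11: 353 nm (UV).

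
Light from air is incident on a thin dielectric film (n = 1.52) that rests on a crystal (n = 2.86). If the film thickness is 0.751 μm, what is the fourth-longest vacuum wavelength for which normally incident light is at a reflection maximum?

571 nm

At the upper boundary (n = 1.0 to n = 1.52) the reflected ray undergoes a half-wave phase shift.
Ray reflecting at the bottom interface goes from n = 1.52 toward n = 2.86: a half-wave phase shift.
Net: no relative phase inversion (both shifts match).
So the condition for constructive reflection is 2 n t = m λ.
λ = 2 n t / m. The fourth-longest wavelength is m = 4: λ = 2 × 1.52 × 751 / 4.00 = 571 nm.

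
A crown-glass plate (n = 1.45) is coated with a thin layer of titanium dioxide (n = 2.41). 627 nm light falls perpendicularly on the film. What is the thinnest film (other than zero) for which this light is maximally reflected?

Ray reflecting at the top interface goes from n = 1.0 toward n = 2.41: a half-wave phase shift.
At the lower boundary (n = 2.41 to n = 1.45) the reflected ray undergoes no phase shift.
Net: one phase inversion between the two reflected rays.
With one net inversion, constructive interference in reflection requires 2 n t = (m + ½) λ.
Minimum at m = 0: t = λ / (4 n) = 627 / (4 × 2.41) = 65.0 nm.

65.0 nm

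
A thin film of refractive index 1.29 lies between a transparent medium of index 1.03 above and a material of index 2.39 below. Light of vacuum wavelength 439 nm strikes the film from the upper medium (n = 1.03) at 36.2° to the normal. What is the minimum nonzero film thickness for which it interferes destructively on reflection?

Top surface (1.03 → 1.29): reflection off a higher-index medium gives a half-wave phase shift.
Bottom surface (1.29 → 2.39): reflection off a higher-index medium gives a half-wave phase shift.
The two reflections carry the same phase change, so no net offset.
So the condition for destructive reflection is 2 n t cos θ_r = (m + ½) λ.
Snell's law: 1.03 sin 36.2° = 1.29 sin θ_r → sin θ_r = 0.472, cos θ_r = 0.882.
Minimum at m = 0: t = λ / (4 n cos θ_r) = 439 / (4 × 1.29 × 0.882) = 96.5 nm.

96.5 nm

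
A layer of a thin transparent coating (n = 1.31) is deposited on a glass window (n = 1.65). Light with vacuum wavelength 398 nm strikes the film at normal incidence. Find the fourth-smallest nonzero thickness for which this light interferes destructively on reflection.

At the upper boundary (n = 1.0 to n = 1.31) the reflected ray undergoes a half-wave phase shift.
Bottom surface (1.31 → 1.65): reflection off a higher-index medium gives a half-wave phase shift.
Net: no relative phase inversion (both shifts match).
So the condition for destructive reflection is 2 n t = (m + ½) λ.
The fourth-smallest nonzero thickness corresponds to m = 3: t = (m + ½) λ / (2 n) = 3.50 × 398 / (2 × 1.31) = 532 nm.

532 nm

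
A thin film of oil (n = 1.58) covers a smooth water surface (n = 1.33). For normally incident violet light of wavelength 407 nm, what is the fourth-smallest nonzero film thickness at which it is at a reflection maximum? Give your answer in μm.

Ray reflecting at the top interface goes from n = 1.0 toward n = 1.58: a half-wave phase shift.
Bottom surface (1.58 → 1.33): reflection off a lower-index medium gives no phase shift.
Net: one phase inversion between the two reflected rays.
For strong reflection here: 2 n t = (m + ½) λ.
The fourth-smallest nonzero thickness corresponds to m = 3: t = (m + ½) λ / (2 n) = 3.50 × 407 / (2 × 1.58) = 451 nm.

0.451 μm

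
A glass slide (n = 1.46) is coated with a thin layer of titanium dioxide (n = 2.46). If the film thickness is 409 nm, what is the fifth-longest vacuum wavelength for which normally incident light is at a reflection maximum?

At the upper boundary (n = 1.0 to n = 2.46) the reflected ray undergoes a half-wave phase shift.
At the lower boundary (n = 2.46 to n = 1.46) the reflected ray undergoes no phase shift.
The two reflections differ by half a wavelength.
With one net inversion, constructive interference in reflection requires 2 n t = (m + ½) λ.
λ = 2 n t / (m + ½). The fifth-longest wavelength is m = 4: λ = 2 × 2.46 × 409 / 4.50 = 447 nm.

447 nm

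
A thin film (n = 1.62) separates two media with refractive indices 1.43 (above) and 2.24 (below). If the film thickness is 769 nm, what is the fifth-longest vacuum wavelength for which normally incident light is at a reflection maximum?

Top surface (1.43 → 1.62): reflection off a higher-index medium gives a half-wave phase shift.
At the lower boundary (n = 1.62 to n = 2.24) the reflected ray undergoes a half-wave phase shift.
Zero or two π shifts → no net half-wave offset.
For bright reflection here: 2 n t = m λ.
λ = 2 n t / m. The fifth-longest wavelength is m = 5: λ = 2 × 1.62 × 769 / 5.00 = 498 nm.

498 nm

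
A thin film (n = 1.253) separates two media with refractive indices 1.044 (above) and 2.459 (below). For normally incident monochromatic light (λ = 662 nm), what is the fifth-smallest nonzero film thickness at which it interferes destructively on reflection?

Top surface (1.044 → 1.253): reflection off a higher-index medium gives a half-wave phase shift.
Bottom surface (1.253 → 2.459): reflection off a higher-index medium gives a half-wave phase shift.
Zero or two π shifts → no net half-wave offset.
For dark reflection here: 2 n t = (m + ½) λ.
The fifth-smallest nonzero thickness corresponds to m = 4: t = (m + ½) λ / (2 n) = 4.50 × 662 / (2 × 1.253) = 1189 nm.

1189 nm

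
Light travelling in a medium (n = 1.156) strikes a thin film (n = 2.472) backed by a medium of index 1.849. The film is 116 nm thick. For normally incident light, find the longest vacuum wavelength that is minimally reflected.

574 nm

Ray reflecting at the top interface goes from n = 1.156 toward n = 2.472: a half-wave phase shift.
At the lower boundary (n = 2.472 to n = 1.849) the reflected ray undergoes no phase shift.
Exactly one π shift → a net half-wave offset.
So the condition for destructive reflection is 2 n t = m λ.
λ = 2 n t / m. The longest wavelength is m = 1: λ = 2 × 2.472 × 116 / 1.00 = 574 nm.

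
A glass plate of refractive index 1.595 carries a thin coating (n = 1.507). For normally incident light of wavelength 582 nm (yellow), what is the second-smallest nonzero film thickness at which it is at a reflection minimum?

Top surface (1.0 → 1.507): reflection off a higher-index medium gives a half-wave phase shift.
Bottom surface (1.507 → 1.595): reflection off a higher-index medium gives a half-wave phase shift.
Zero or two π shifts → no net half-wave offset.
So the condition for destructive reflection is 2 n t = (m + ½) λ.
The second-smallest nonzero thickness corresponds to m = 1: t = (m + ½) λ / (2 n) = 1.50 × 582 / (2 × 1.507) = 290 nm.

290 nm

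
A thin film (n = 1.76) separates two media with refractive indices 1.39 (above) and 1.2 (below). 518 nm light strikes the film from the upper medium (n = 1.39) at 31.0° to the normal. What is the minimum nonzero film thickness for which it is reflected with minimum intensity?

Top surface (1.39 → 1.76): reflection off a higher-index medium gives a half-wave phase shift.
Ray reflecting at the bottom interface goes from n = 1.76 toward n = 1.2: no phase shift.
Net: one phase inversion between the two reflected rays.
For dark reflection here: 2 n t cos θ_r = m λ.
Snell's law: 1.39 sin 31.0° = 1.76 sin θ_r → sin θ_r = 0.407, cos θ_r = 0.914.
Minimum nonzero at m = 1: t = λ / (2 n cos θ_r) = 518 / (2 × 1.76 × 0.914) = 161 nm.

161 nm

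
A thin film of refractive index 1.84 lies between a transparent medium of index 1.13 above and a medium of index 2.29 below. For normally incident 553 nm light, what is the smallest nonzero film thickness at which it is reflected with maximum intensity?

At the upper boundary (n = 1.13 to n = 1.84) the reflected ray undergoes a half-wave phase shift.
At the lower boundary (n = 1.84 to n = 2.29) the reflected ray undergoes a half-wave phase shift.
Zero or two π shifts → no net half-wave offset.
With no net inversion, constructive interference in reflection requires 2 n t = m λ.
The smallest nonzero thickness corresponds to m = 1: t = m λ / (2 n) = 1.00 × 553 / (2 × 1.84) = 150 nm.

150 nm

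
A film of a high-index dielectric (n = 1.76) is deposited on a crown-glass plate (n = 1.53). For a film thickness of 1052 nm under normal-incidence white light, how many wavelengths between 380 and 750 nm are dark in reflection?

At the upper boundary (n = 1.0 to n = 1.76) the reflected ray undergoes a half-wave phase shift.
At the lower boundary (n = 1.76 to n = 1.53) the reflected ray undergoes no phase shift.
Net: one phase inversion between the two reflected rays.
So the condition for destructive reflection is 2 n t = m λ.
λ = 2 n t / m = 3703 / m nm.
m=4: 926 nm (IR); m=5: 741 nm (visible); m=6: 617 nm (visible); m=7: 529 nm (visible); m=8: 463 nm (visible); m=9: 411 nm (visible); m=10: 370 nm (UV).

5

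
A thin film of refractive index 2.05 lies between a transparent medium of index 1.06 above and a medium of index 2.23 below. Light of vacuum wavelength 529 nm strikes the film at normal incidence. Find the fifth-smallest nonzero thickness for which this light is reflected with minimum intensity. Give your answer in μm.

At the upper boundary (n = 1.06 to n = 2.05) the reflected ray undergoes a half-wave phase shift.
Bottom surface (2.05 → 2.23): reflection off a higher-index medium gives a half-wave phase shift.
Zero or two π shifts → no net half-wave offset.
With no net inversion, destructive interference in reflection requires 2 n t = (m + ½) λ.
The fifth-smallest nonzero thickness corresponds to m = 4: t = (m + ½) λ / (2 n) = 4.50 × 529 / (2 × 2.05) = 581 nm.

0.581 μm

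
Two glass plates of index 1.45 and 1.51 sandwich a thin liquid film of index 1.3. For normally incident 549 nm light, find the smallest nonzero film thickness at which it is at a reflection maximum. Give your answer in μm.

0.106 μm

At the upper boundary (n = 1.45 to n = 1.3) the reflected ray undergoes no phase shift.
Bottom surface (1.3 → 1.51): reflection off a higher-index medium gives a half-wave phase shift.
Net: one phase inversion between the two reflected rays.
For strong reflection here: 2 n t = (m + ½) λ.
Minimum at m = 0: t = λ / (4 n) = 549 / (4 × 1.3) = 106 nm.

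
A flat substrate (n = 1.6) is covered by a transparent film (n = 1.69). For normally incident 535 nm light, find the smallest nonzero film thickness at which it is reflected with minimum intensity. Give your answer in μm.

0.158 μm

Top surface (1.0 → 1.69): reflection off a higher-index medium gives a half-wave phase shift.
Bottom surface (1.69 → 1.6): reflection off a lower-index medium gives no phase shift.
The two reflections differ by half a wavelength.
With one net inversion, destructive interference in reflection requires 2 n t = m λ.
Minimum nonzero at m = 1: t = λ / (2 n) = 535 / (2 × 1.69) = 158 nm.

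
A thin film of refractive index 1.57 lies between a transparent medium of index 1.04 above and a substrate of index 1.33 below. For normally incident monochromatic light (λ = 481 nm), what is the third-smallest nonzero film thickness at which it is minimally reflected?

460 nm

Ray reflecting at the top interface goes from n = 1.04 toward n = 1.57: a half-wave phase shift.
Ray reflecting at the bottom interface goes from n = 1.57 toward n = 1.33: no phase shift.
Exactly one π shift → a net half-wave offset.
For minimum reflection here: 2 n t = m λ.
The third-smallest nonzero thickness corresponds to m = 3: t = m λ / (2 n) = 3.00 × 481 / (2 × 1.57) = 460 nm.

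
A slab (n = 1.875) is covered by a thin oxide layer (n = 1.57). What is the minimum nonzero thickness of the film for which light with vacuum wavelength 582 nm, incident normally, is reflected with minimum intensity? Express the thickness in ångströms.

Ray reflecting at the top interface goes from n = 1.0 toward n = 1.57: a half-wave phase shift.
At the lower boundary (n = 1.57 to n = 1.875) the reflected ray undergoes a half-wave phase shift.
Net: no relative phase inversion (both shifts match).
For weak reflection here: 2 n t = (m + ½) λ.
Minimum at m = 0: t = λ / (4 n) = 582 / (4 × 1.57) = 92.7 nm.

927 Å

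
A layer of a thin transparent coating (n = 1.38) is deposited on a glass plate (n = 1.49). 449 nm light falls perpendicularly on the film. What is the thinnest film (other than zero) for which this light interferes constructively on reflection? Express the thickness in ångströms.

At the upper boundary (n = 1.0 to n = 1.38) the reflected ray undergoes a half-wave phase shift.
Ray reflecting at the bottom interface goes from n = 1.38 toward n = 1.49: a half-wave phase shift.
Net: no relative phase inversion (both shifts match).
So the condition for constructive reflection is 2 n t = m λ.
Minimum nonzero at m = 1: t = λ / (2 n) = 449 / (2 × 1.38) = 163 nm.

1627 Å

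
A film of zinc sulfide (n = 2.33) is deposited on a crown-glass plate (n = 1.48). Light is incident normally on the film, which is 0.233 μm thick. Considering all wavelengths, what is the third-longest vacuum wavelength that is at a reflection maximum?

434 nm

Top surface (1.0 → 2.33): reflection off a higher-index medium gives a half-wave phase shift.
Bottom surface (2.33 → 1.48): reflection off a lower-index medium gives no phase shift.
Net: one phase inversion between the two reflected rays.
So the condition for constructive reflection is 2 n t = (m + ½) λ.
λ = 2 n t / (m + ½). The third-longest wavelength is m = 2: λ = 2 × 2.33 × 233 / 2.50 = 434 nm.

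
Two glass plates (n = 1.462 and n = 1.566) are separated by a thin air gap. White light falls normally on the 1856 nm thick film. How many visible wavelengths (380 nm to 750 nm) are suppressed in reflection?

5

At the upper boundary (n = 1.462 to n = 1.0) the reflected ray undergoes no phase shift.
Ray reflecting at the bottom interface goes from n = 1.0 toward n = 1.566: a half-wave phase shift.
Net: one phase inversion between the two reflected rays.
So the condition for destructive reflection is 2 n t = m λ.
λ = 2 n t / m = 3712 / m nm.
m=4: 928 nm (IR); m=5: 742 nm (visible); m=6: 619 nm (visible); m=7: 530 nm (visible); m=8: 464 nm (visible); m=9: 412 nm (visible); m=10: 371 nm (UV).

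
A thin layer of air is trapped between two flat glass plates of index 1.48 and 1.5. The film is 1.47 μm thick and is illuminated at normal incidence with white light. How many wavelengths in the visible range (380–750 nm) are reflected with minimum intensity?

At the upper boundary (n = 1.48 to n = 1.0) the reflected ray undergoes no phase shift.
Ray reflecting at the bottom interface goes from n = 1.0 toward n = 1.5: a half-wave phase shift.
Net: one phase inversion between the two reflected rays.
With one net inversion, destructive interference in reflection requires 2 n t = m λ.
λ = 2 n t / m = 2940 / m nm.
m=3: 980 nm (IR); m=4: 735 nm (visible); m=5: 588 nm (visible); m=6: 490 nm (visible); m=7: 420 nm (visible); m=8: 368 nm (UV).

4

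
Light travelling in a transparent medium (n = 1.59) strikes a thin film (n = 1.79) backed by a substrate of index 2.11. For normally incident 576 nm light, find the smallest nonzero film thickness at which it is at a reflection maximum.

Ray reflecting at the top interface goes from n = 1.59 toward n = 1.79: a half-wave phase shift.
At the lower boundary (n = 1.79 to n = 2.11) the reflected ray undergoes a half-wave phase shift.
Net: no relative phase inversion (both shifts match).
So the condition for constructive reflection is 2 n t = m λ.
Minimum nonzero at m = 1: t = λ / (2 n) = 576 / (2 × 1.79) = 161 nm.

161 nm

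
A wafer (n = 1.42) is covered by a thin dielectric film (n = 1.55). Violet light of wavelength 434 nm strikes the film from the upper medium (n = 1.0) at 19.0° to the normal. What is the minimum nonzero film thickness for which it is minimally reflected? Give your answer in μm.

Top surface (1.0 → 1.55): reflection off a higher-index medium gives a half-wave phase shift.
At the lower boundary (n = 1.55 to n = 1.42) the reflected ray undergoes no phase shift.
Exactly one π shift → a net half-wave offset.
For minimum reflection here: 2 n t cos θ_r = m λ.
Snell's law: 1.0 sin 19.0° = 1.55 sin θ_r → sin θ_r = 0.210, cos θ_r = 0.978.
Minimum nonzero at m = 1: t = λ / (2 n cos θ_r) = 434 / (2 × 1.55 × 0.978) = 143 nm.

0.143 μm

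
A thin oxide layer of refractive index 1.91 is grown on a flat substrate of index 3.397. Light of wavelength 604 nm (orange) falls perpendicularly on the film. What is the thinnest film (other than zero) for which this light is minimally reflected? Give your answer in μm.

At the upper boundary (n = 1.0 to n = 1.91) the reflected ray undergoes a half-wave phase shift.
Bottom surface (1.91 → 3.397): reflection off a higher-index medium gives a half-wave phase shift.
Zero or two π shifts → no net half-wave offset.
With no net inversion, destructive interference in reflection requires 2 n t = (m + ½) λ.
Minimum at m = 0: t = λ / (4 n) = 604 / (4 × 1.91) = 79.1 nm.

0.0791 μm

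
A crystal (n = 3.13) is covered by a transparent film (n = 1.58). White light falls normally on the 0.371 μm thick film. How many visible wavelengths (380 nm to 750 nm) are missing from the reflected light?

Top surface (1.0 → 1.58): reflection off a higher-index medium gives a half-wave phase shift.
At the lower boundary (n = 1.58 to n = 3.13) the reflected ray undergoes a half-wave phase shift.
Zero or two π shifts → no net half-wave offset.
With no net inversion, destructive interference in reflection requires 2 n t = (m + ½) λ.
λ = 2 n t / (m + ½) = 1172 / (m + ½) nm.
m=1: 782 nm (IR); m=2: 469 nm (visible); m=3: 335 nm (UV).

1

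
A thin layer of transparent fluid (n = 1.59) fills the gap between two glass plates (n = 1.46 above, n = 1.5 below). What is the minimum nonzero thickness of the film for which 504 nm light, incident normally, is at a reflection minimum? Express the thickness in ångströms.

Ray reflecting at the top interface goes from n = 1.46 toward n = 1.59: a half-wave phase shift.
Bottom surface (1.59 → 1.5): reflection off a lower-index medium gives no phase shift.
Net: one phase inversion between the two reflected rays.
For weak reflection here: 2 n t = m λ.
Minimum nonzero at m = 1: t = λ / (2 n) = 504 / (2 × 1.59) = 158 nm.

1585 Å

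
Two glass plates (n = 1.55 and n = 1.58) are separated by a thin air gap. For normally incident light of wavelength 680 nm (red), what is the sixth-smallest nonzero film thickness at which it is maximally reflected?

Top surface (1.55 → 1.0): reflection off a lower-index medium gives no phase shift.
Ray reflecting at the bottom interface goes from n = 1.0 toward n = 1.58: a half-wave phase shift.
Exactly one π shift → a net half-wave offset.
With one net inversion, constructive interference in reflection requires 2 n t = (m + ½) λ.
The sixth-smallest nonzero thickness corresponds to m = 5: t = (m + ½) λ / (2 n) = 5.50 × 680 / (2 × 1.0) = 1870 nm.

1870 nm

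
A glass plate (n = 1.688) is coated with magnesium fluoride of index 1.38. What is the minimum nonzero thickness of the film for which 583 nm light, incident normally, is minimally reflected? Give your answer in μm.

0.106 μm

At the upper boundary (n = 1.0 to n = 1.38) the reflected ray undergoes a half-wave phase shift.
At the lower boundary (n = 1.38 to n = 1.688) the reflected ray undergoes a half-wave phase shift.
Net: no relative phase inversion (both shifts match).
For dark reflection here: 2 n t = (m + ½) λ.
Minimum at m = 0: t = λ / (4 n) = 583 / (4 × 1.38) = 106 nm.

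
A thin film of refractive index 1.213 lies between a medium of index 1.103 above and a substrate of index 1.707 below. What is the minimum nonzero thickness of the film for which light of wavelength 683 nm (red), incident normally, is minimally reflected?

At the upper boundary (n = 1.103 to n = 1.213) the reflected ray undergoes a half-wave phase shift.
Ray reflecting at the bottom interface goes from n = 1.213 toward n = 1.707: a half-wave phase shift.
The two reflections carry the same phase change, so no net offset.
With no net inversion, destructive interference in reflection requires 2 n t = (m + ½) λ.
Minimum at m = 0: t = λ / (4 n) = 683 / (4 × 1.213) = 141 nm.

141 nm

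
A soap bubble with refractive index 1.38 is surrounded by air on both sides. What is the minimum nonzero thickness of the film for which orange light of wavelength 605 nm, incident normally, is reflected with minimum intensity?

Top surface (1.0 → 1.38): reflection off a higher-index medium gives a half-wave phase shift.
At the lower boundary (n = 1.38 to n = 1.0) the reflected ray undergoes no phase shift.
Exactly one π shift → a net half-wave offset.
So the condition for destructive reflection is 2 n t = m λ.
Minimum nonzero at m = 1: t = λ / (2 n) = 605 / (2 × 1.38) = 219 nm.

219 nm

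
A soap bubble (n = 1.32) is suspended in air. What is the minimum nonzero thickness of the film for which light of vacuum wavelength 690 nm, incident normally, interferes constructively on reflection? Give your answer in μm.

Ray reflecting at the top interface goes from n = 1.0 toward n = 1.32: a half-wave phase shift.
At the lower boundary (n = 1.32 to n = 1.0) the reflected ray undergoes no phase shift.
Exactly one π shift → a net half-wave offset.
So the condition for constructive reflection is 2 n t = (m + ½) λ.
Minimum at m = 0: t = λ / (4 n) = 690 / (4 × 1.32) = 131 nm.

0.131 μm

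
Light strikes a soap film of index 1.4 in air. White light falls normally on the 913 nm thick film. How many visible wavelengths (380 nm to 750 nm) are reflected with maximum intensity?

4

Ray reflecting at the top interface goes from n = 1.0 toward n = 1.4: a half-wave phase shift.
Ray reflecting at the bottom interface goes from n = 1.4 toward n = 1.0: no phase shift.
Net: one phase inversion between the two reflected rays.
So the condition for constructive reflection is 2 n t = (m + ½) λ.
λ = 2 n t / (m + ½) = 2556 / (m + ½) nm.
m=2: 1023 nm (IR); m=3: 730 nm (visible); m=4: 568 nm (visible); m=5: 465 nm (visible); m=6: 393 nm (visible); m=7: 341 nm (UV).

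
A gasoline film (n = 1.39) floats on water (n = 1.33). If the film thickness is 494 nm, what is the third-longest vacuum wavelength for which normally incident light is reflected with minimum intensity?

458 nm

Ray reflecting at the top interface goes from n = 1.0 toward n = 1.39: a half-wave phase shift.
Bottom surface (1.39 → 1.33): reflection off a lower-index medium gives no phase shift.
Net: one phase inversion between the two reflected rays.
With one net inversion, destructive interference in reflection requires 2 n t = m λ.
λ = 2 n t / m. The third-longest wavelength is m = 3: λ = 2 × 1.39 × 494 / 3.00 = 458 nm.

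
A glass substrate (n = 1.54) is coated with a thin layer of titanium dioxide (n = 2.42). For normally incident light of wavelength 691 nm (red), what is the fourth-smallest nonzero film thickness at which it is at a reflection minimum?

571 nm

Top surface (1.0 → 2.42): reflection off a higher-index medium gives a half-wave phase shift.
Ray reflecting at the bottom interface goes from n = 2.42 toward n = 1.54: no phase shift.
The two reflections differ by half a wavelength.
With one net inversion, destructive interference in reflection requires 2 n t = m λ.
The fourth-smallest nonzero thickness corresponds to m = 4: t = m λ / (2 n) = 4.00 × 691 / (2 × 2.42) = 571 nm.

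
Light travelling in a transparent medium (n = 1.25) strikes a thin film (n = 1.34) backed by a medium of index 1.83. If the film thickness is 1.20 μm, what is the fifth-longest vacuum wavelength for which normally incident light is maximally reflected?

Top surface (1.25 → 1.34): reflection off a higher-index medium gives a half-wave phase shift.
Ray reflecting at the bottom interface goes from n = 1.34 toward n = 1.83: a half-wave phase shift.
The two reflections carry the same phase change, so no net offset.
For bright reflection here: 2 n t = m λ.
λ = 2 n t / m. The fifth-longest wavelength is m = 5: λ = 2 × 1.34 × 1200 / 5.00 = 643 nm.

643 nm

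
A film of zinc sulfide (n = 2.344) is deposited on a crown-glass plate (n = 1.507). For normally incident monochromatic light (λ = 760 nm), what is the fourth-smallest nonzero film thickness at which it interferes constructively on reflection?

567 nm

Top surface (1.0 → 2.344): reflection off a higher-index medium gives a half-wave phase shift.
At the lower boundary (n = 2.344 to n = 1.507) the reflected ray undergoes no phase shift.
Exactly one π shift → a net half-wave offset.
With one net inversion, constructive interference in reflection requires 2 n t = (m + ½) λ.
The fourth-smallest nonzero thickness corresponds to m = 3: t = (m + ½) λ / (2 n) = 3.50 × 760 / (2 × 2.344) = 567 nm.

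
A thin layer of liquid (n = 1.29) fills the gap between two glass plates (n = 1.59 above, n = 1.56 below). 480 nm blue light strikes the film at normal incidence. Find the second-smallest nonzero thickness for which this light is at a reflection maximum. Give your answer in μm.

At the upper boundary (n = 1.59 to n = 1.29) the reflected ray undergoes no phase shift.
At the lower boundary (n = 1.29 to n = 1.56) the reflected ray undergoes a half-wave phase shift.
The two reflections differ by half a wavelength.
For maximum reflection here: 2 n t = (m + ½) λ.
The second-smallest nonzero thickness corresponds to m = 1: t = (m + ½) λ / (2 n) = 1.50 × 480 / (2 × 1.29) = 279 nm.

0.279 μm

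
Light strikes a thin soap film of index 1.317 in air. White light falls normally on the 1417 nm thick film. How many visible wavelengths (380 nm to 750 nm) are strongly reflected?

Top surface (1.0 → 1.317): reflection off a higher-index medium gives a half-wave phase shift.
Bottom surface (1.317 → 1.0): reflection off a lower-index medium gives no phase shift.
The two reflections differ by half a wavelength.
For bright reflection here: 2 n t = (m + ½) λ.
λ = 2 n t / (m + ½) = 3732 / (m + ½) nm.
m=4: 829 nm (IR); m=5: 679 nm (visible); m=6: 574 nm (visible); m=7: 498 nm (visible); m=8: 439 nm (visible); m=9: 393 nm (visible); m=10: 355 nm (UV).

5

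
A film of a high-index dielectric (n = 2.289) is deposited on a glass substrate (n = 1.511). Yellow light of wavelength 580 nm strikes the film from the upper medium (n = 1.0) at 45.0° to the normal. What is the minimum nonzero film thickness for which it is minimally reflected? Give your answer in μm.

Ray reflecting at the top interface goes from n = 1.0 toward n = 2.289: a half-wave phase shift.
Bottom surface (2.289 → 1.511): reflection off a lower-index medium gives no phase shift.
The two reflections differ by half a wavelength.
With one net inversion, destructive interference in reflection requires 2 n t cos θ_r = m λ.
Snell's law: 1.0 sin 45.0° = 2.289 sin θ_r → sin θ_r = 0.309, cos θ_r = 0.951.
Minimum nonzero at m = 1: t = λ / (2 n cos θ_r) = 580 / (2 × 2.289 × 0.951) = 133 nm.

0.133 μm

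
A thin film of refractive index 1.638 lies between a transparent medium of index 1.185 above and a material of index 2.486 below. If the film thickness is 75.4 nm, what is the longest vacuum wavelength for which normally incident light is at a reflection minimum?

Top surface (1.185 → 1.638): reflection off a higher-index medium gives a half-wave phase shift.
Ray reflecting at the bottom interface goes from n = 1.638 toward n = 2.486: a half-wave phase shift.
Net: no relative phase inversion (both shifts match).
With no net inversion, destructive interference in reflection requires 2 n t = (m + ½) λ.
λ = 2 n t / (m + ½). The longest wavelength is m = 0: λ = 2 × 1.638 × 75.4 / 0.500 = 494 nm.

494 nm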